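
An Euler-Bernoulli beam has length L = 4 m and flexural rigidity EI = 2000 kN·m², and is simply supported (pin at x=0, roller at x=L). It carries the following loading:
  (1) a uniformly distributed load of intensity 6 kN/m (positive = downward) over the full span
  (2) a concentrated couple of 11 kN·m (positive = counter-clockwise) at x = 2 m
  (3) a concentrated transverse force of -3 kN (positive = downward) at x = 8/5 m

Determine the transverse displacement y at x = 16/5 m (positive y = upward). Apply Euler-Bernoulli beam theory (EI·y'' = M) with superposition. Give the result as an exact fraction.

Load 1 — uniform load w=6 kN/m over full span:
  y_1 = -wx(L³-2Lx²+x³)/(24EI) = -6·(16/5)·(4³-2·4·(16/5)²+(16/5)³)/(24·2000) = -464/78125 m
Load 2 — applied couple M₀=11 kN·m at a=2 m (b=L-a=2):
  y_2 = (M₀x³/(6L)-M₀(x-a)²/2+C₁x)/EI  [x>a] with C₁=M₀(3b²-L²)/(6L)=-11/6 = (11·(16/5)³/(6·4)-11·((16/5)-2)²/2+(-11/6)·(16/5))/2000 = 77/125000 m
Load 3 — point force P=-3 kN at a=8/5 m (b=L-a=12/5):
  y_3 = -Pa(L-x)(2Lx-a²-x²)/(6LEI)  [x>a] = -(-3)·(8/5)·(4-(16/5))·(2·4·(16/5)-(8/5)²-(16/5)²)/(6·4·2000) = 16/15625 m
Superposition: y = Σ y_i = -2687/625000 m ≈ -0.004299 m

y(16/5) = -2687/625000 m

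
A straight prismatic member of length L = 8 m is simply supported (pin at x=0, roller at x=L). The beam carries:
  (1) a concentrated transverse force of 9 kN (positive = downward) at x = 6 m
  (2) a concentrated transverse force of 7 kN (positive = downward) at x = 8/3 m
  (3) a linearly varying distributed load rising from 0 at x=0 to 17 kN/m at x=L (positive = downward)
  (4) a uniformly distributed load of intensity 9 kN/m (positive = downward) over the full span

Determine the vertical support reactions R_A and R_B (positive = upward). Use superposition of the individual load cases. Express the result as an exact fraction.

R_A = 787/12 kN, R_B = 1085/12 kN

Load 1 — point force P=9 kN at a=6 m (b=L-a=2):
  R_A = Pb/L = 9·2/8 = 9/4 kN
  R_B = Pa/L = 9·6/8 = 27/4 kN
Load 2 — point force P=7 kN at a=8/3 m (b=L-a=16/3):
  R_A = Pb/L = 7·(16/3)/8 = 14/3 kN
  R_B = Pa/L = 7·(8/3)/8 = 7/3 kN
Load 3 — triangular load w₀=17 kN/m (0→w₀ over full span):
  R_A = w₀L/6 = 17·8/6 = 68/3 kN
  R_B = w₀L/3 = 17·8/3 = 136/3 kN
Load 4 — uniform load w=9 kN/m over full span:
  R_A = wL/2 = 9·8/2 = 36 kN
  R_B = wL/2 = 9·8/2 = 36 kN
Superposition: R_A = 787/12 kN, R_B = 1085/12 kN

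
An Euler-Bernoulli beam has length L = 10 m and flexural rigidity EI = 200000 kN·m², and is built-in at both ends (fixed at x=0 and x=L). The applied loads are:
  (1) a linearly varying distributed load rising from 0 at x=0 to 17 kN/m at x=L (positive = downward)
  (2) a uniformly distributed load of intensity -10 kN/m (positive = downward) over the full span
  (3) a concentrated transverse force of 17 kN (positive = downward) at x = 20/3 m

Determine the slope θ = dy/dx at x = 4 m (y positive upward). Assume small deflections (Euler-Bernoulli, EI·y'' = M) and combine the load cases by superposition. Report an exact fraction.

θ(4) = -179/2250000 rad

Load 1 — triangular load w₀=17 kN/m (0→w₀ over full span):
  θ_1 = -w₀(2x(L-x)(L-2x)(x+2L)+x²(L-x)²)/(120LEI) = -17·(2·4·(10-4)·(10-2·4)·(4+2·10)+4²·(10-4)²)/(120·10·200000) = -51/250000 rad
Load 2 — uniform load w=-10 kN/m over full span:
  θ_2 = -wx(L-x)(L-2x)/(12EI) = -(-10)·4·(10-4)·(10-2·4)/(12·200000) = 1/5000 rad
Load 3 — point force P=17 kN at a=20/3 m (b=L-a=10/3):
  θ_3 = -Pb²x(2aL-(3a+b)x)/(2L³EI)  [x≤a] = -17·(10/3)²·4·(2·(20/3)·10-(3·(20/3)+(10/3))·4)/(2·10³·200000) = -17/225000 rad
Superposition: θ = Σ θ_i = -179/2250000 rad ≈ -0.000080 rad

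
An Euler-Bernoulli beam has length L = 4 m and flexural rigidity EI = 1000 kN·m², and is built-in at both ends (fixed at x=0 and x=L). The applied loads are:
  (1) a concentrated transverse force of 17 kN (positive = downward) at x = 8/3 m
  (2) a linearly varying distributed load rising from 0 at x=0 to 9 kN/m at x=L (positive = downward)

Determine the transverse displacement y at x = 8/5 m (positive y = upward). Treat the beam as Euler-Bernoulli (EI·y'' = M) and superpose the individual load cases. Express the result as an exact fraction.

Load 1 — point force P=17 kN at a=8/3 m (b=L-a=4/3):
  y_1 = -Pb²x²(3aL-(3a+b)x)/(6L³EI)  [x≤a] = -17·(4/3)²·(8/5)²·(3·(8/3)·4-(3·(8/3)+(4/3))·(8/5))/(6·4³·1000) = -4352/1265625 m
Load 2 — triangular load w₀=9 kN/m (0→w₀ over full span):
  y_2 = -w₀x²(L-x)²(x+2L)/(120LEI) = -9·(8/5)²·(4-(8/5))²·((8/5)+2·4)/(120·4·1000) = -5184/1953125 m
Superposition: y = Σ y_i = -963904/158203125 m ≈ -0.006093 m

y(8/5) = -963904/158203125 m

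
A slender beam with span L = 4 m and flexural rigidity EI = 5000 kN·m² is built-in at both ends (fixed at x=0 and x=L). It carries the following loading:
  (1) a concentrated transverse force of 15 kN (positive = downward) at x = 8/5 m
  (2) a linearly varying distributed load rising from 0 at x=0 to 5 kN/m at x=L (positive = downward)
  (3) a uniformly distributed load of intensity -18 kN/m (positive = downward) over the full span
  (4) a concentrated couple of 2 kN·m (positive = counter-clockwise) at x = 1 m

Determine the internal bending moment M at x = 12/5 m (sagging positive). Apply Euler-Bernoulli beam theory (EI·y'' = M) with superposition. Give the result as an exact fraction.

M(12/5) = -19481/3000 kN·m

Load 1 — point force P=15 kN at a=8/5 m (b=L-a=12/5):
  M_1 = Pa²(a+3b)(L-x)/L³ - Pa²b/L²  [x>a] = 15·(8/5)²·((8/5)+3·(12/5))·(4-(12/5))/4³ - 15·(8/5)²·(12/5)/4² = 336/125 kN·m
Load 2 — triangular load w₀=5 kN/m (0→w₀ over full span):
  M_2 = 3w₀Lx/20 - w₀L²/30 - w₀x³/(6L) = 3·5·4·(12/5)/20 - 5·4²/30 - 5·(12/5)³/(6·4) = 124/75 kN·m
Load 3 — uniform load w=-18 kN/m over full span:
  M_3 = wLx/2 - wL²/12 - wx²/2 = (-18)·4·(12/5)/2 - (-18)·4²/12 - (-18)·(12/5)²/2 = -264/25 kN·m
Load 4 — applied couple M₀=2 kN·m at a=1 m (b=L-a=3):
  M_4 = R_Ax - M_A - M₀  [x>a] with R_A=9/16, M_A=-3/8 = (9/16)·(12/5) - (-3/8) - 2 = -11/40 kN·m
Superposition: M = Σ M_i = -19481/3000 kN·m ≈ -6.493667 kN·m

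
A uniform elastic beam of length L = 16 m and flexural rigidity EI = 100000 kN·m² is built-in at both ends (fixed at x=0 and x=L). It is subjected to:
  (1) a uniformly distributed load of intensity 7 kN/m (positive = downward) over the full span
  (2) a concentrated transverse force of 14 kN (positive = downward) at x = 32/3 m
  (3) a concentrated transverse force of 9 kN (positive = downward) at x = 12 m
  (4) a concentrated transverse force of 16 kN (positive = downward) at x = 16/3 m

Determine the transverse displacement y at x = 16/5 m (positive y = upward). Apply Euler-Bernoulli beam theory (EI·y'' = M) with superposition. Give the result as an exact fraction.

y(16/5) = -1124509/158203125 m

Load 1 — uniform load w=7 kN/m over full span:
  y_1 = -wx²(L-x)²/(24EI) = -7·(16/5)²·(16-(16/5))²/(24·100000) = -28672/5859375 m
Load 2 — point force P=14 kN at a=32/3 m (b=L-a=16/3):
  y_2 = -Pb²x²(3aL-(3a+b)x)/(6L³EI)  [x≤a] = -14·(16/3)²·(16/5)²·(3·(32/3)·16-(3·(32/3)+(16/3))·(16/5))/(6·16³·100000) = -20608/31640625 m
Load 3 — point force P=9 kN at a=12 m (b=L-a=4):
  y_3 = -Pb²x²(3aL-(3a+b)x)/(6L³EI)  [x≤a] = -9·4²·(16/5)²·(3·12·16-(3·12+4)·(16/5))/(6·16³·100000) = -21/78125 m
Load 4 — point force P=16 kN at a=16/3 m (b=L-a=32/3):
  y_4 = -Pb²x²(3aL-(3a+b)x)/(6L³EI)  [x≤a] = -16·(32/3)²·(16/5)²·(3·(16/3)·16-(3·(16/3)+(32/3))·(16/5))/(6·16³·100000) = -8192/6328125 m
Superposition: y = Σ y_i = -1124509/158203125 m ≈ -0.007108 m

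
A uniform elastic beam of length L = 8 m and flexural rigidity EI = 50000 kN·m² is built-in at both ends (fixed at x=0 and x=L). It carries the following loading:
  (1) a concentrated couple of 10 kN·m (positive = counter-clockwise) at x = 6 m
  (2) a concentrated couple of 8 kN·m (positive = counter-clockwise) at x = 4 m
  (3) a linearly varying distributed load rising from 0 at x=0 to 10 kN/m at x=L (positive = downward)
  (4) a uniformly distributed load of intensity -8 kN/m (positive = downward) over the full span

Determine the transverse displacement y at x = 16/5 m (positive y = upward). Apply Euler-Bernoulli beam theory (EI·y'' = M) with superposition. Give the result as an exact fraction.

y(16/5) = 4119/9765625 m

Load 1 — applied couple M₀=10 kN·m at a=6 m (b=L-a=2):
  y_1 = (R_Ax³/6 - M_Ax²/2)/EI  [x≤a] with R_A=45/32, M_A=25/8 = ((45/32)·(16/5)³/6 - (25/8)·(16/5)²/2)/50000 = -13/78125 m
Load 2 — applied couple M₀=8 kN·m at a=4 m (b=L-a=4):
  y_2 = (R_Ax³/6 - M_Ax²/2)/EI  [x≤a] with R_A=3/2, M_A=2 = ((3/2)·(16/5)³/6 - 2·(16/5)²/2)/50000 = -16/390625 m
Load 3 — triangular load w₀=10 kN/m (0→w₀ over full span):
  y_3 = -w₀x²(L-x)²(x+2L)/(120LEI) = -10·(16/5)²·(8-(16/5))²·((16/5)+2·8)/(120·8·50000) = -9216/9765625 m
Load 4 — uniform load w=-8 kN/m over full span:
  y_4 = -wx²(L-x)²/(24EI) = -(-8)·(16/5)²·(8-(16/5))²/(24·50000) = 3072/1953125 m
Superposition: y = Σ y_i = 4119/9765625 m ≈ 0.000422 m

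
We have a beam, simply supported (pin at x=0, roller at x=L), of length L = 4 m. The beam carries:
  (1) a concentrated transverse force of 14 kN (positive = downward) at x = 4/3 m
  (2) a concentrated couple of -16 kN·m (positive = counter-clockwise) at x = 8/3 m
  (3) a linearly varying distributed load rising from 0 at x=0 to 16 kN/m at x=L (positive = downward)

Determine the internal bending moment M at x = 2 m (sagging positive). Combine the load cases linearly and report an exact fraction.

M(2) = 52/3 kN·m

Load 1 — point force P=14 kN at a=4/3 m (b=L-a=8/3):
  M_1 = Pa(L-x)/L  [x>a] = 14·(4/3)·(4-2)/4 = 28/3 kN·m
Load 2 — applied couple M₀=-16 kN·m at a=8/3 m (b=L-a=4/3):
  M_2 = M₀x/L  [x≤a] = (-16)·2/4 = -8 kN·m
Load 3 — triangular load w₀=16 kN/m (0→w₀ over full span):
  M_3 = w₀Lx/6 - w₀x³/(6L) = 16·4·2/6 - 16·2³/(6·4) = 16 kN·m
Superposition: M = Σ M_i = 52/3 kN·m ≈ 17.333333 kN·m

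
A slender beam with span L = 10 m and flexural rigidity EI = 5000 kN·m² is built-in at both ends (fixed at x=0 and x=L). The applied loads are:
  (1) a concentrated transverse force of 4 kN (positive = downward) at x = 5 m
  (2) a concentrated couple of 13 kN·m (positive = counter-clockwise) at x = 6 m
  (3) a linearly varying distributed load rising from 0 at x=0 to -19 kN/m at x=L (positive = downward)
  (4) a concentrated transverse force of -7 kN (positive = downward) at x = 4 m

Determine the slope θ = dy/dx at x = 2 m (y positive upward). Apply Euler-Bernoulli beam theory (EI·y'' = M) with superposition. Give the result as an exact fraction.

Load 1 — point force P=4 kN at a=5 m (b=L-a=5):
  θ_1 = -Pb²x(2aL-(3a+b)x)/(2L³EI)  [x≤a] = -4·5²·2·(2·5·10-(3·5+5)·2)/(2·10³·5000) = -3/2500 rad
Load 2 — applied couple M₀=13 kN·m at a=6 m (b=L-a=4):
  θ_2 = (R_Ax²/2 - M_Ax)/EI  [x≤a] with R_A=234/125, M_A=104/25 = ((234/125)·2²/2 - (104/25)·2)/5000 = -143/156250 rad
Load 3 — triangular load w₀=-19 kN/m (0→w₀ over full span):
  θ_3 = -w₀(2x(L-x)(L-2x)(x+2L)+x²(L-x)²)/(120LEI) = -(-19)·(2·2·(10-2)·(10-2·2)·(2+2·10)+2²·(10-2)²)/(120·10·5000) = 133/9375 rad
Load 4 — point force P=-7 kN at a=4 m (b=L-a=6):
  θ_4 = -Pb²x(2aL-(3a+b)x)/(2L³EI)  [x≤a] = -(-7)·6²·2·(2·4·10-(3·4+6)·2)/(2·10³·5000) = 693/312500 rad
Superposition: θ = Σ θ_i = 3349/234375 rad ≈ 0.014289 rad

θ(2) = 3349/234375 rad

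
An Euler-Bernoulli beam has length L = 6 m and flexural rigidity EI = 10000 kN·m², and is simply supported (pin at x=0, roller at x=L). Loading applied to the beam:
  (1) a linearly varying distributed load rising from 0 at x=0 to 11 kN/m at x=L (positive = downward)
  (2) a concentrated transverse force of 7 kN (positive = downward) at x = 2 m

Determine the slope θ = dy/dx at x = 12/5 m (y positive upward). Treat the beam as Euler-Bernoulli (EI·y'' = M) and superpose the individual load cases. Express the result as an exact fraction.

Load 1 — triangular load w₀=11 kN/m (0→w₀ over full span):
  θ_1 = -w₀(7L⁴-30L²x²+15x⁴)/(360LEI) = -11·(7·6⁴-30·6²·(12/5)²+15·(12/5)⁴)/(360·6·10000) = -10659/6250000 rad
Load 2 — point force P=7 kN at a=2 m (b=L-a=4):
  θ_2 = -Pa(2L²-6Lx+3x²+a²)/(6LEI)  [x>a] = -7·2·(2·6²-6·6·(12/5)+3·(12/5)²+2²)/(6·6·10000) = -301/1125000 rad
Superposition: θ = Σ θ_i = -110981/56250000 rad ≈ -0.001973 rad

θ(12/5) = -110981/56250000 rad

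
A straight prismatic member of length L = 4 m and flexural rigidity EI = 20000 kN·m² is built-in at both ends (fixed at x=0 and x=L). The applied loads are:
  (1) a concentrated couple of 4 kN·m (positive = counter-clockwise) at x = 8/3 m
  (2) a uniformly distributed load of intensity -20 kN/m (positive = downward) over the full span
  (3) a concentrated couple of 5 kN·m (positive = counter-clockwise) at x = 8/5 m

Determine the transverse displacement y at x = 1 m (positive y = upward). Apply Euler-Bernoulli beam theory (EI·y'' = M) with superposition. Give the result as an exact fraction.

Load 1 — applied couple M₀=4 kN·m at a=8/3 m (b=L-a=4/3):
  y_1 = (R_Ax³/6 - M_Ax²/2)/EI  [x≤a] with R_A=4/3, M_A=4/3 = ((4/3)·1³/6 - (4/3)·1²/2)/20000 = -1/45000 m
Load 2 — uniform load w=-20 kN/m over full span:
  y_2 = -wx²(L-x)²/(24EI) = -(-20)·1²·(4-1)²/(24·20000) = 3/8000 m
Load 3 — applied couple M₀=5 kN·m at a=8/5 m (b=L-a=12/5):
  y_3 = (R_Ax³/6 - M_Ax²/2)/EI  [x≤a] with R_A=9/5, M_A=3/5 = ((9/5)·1³/6 - (3/5)·1²/2)/20000 = 0 m
Superposition: y = Σ y_i = 127/360000 m ≈ 0.000353 m

y(1) = 127/360000 m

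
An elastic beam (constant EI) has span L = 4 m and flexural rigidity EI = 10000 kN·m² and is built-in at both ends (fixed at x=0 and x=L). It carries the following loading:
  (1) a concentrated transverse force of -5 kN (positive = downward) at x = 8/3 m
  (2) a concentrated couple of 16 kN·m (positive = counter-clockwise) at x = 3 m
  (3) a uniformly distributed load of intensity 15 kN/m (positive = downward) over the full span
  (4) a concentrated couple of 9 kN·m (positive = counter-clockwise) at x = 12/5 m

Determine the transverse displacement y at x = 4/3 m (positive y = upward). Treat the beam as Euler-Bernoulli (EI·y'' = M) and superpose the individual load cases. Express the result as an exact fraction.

y(4/3) = -75473/68343750 m

Load 1 — point force P=-5 kN at a=8/3 m (b=L-a=4/3):
  y_1 = -Pb²x²(3aL-(3a+b)x)/(6L³EI)  [x≤a] = -(-5)·(4/3)²·(4/3)²·(3·(8/3)·4-(3·(8/3)+(4/3))·(4/3))/(6·4³·10000) = 22/273375 m
Load 2 — applied couple M₀=16 kN·m at a=3 m (b=L-a=1):
  y_2 = (R_Ax³/6 - M_Ax²/2)/EI  [x≤a] with R_A=9/2, M_A=5 = ((9/2)·(4/3)³/6 - 5·(4/3)²/2)/10000 = -1/3750 m
Load 3 — uniform load w=15 kN/m over full span:
  y_3 = -wx²(L-x)²/(24EI) = -15·(4/3)²·(4-(4/3))²/(24·10000) = -8/10125 m
Load 4 — applied couple M₀=9 kN·m at a=12/5 m (b=L-a=8/5):
  y_4 = (R_Ax³/6 - M_Ax²/2)/EI  [x≤a] with R_A=81/25, M_A=72/25 = ((81/25)·(4/3)³/6 - (72/25)·(4/3)²/2)/10000 = -2/15625 m
Superposition: y = Σ y_i = -75473/68343750 m ≈ -0.001104 m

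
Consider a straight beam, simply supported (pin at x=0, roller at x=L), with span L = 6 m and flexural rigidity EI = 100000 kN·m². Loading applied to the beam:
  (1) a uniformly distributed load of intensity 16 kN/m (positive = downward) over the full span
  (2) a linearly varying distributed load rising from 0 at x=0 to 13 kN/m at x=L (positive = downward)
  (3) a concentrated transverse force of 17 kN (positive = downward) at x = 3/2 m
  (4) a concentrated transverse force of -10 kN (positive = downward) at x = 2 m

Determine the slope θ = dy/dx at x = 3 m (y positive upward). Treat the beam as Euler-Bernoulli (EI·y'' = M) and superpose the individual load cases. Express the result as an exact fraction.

Load 1 — uniform load w=16 kN/m over full span:
  θ_1 = -w(L³-6Lx²+4x³)/(24EI) = -16·(6³-6·6·3²+4·3³)/(24·100000) = 0 rad
Load 2 — triangular load w₀=13 kN/m (0→w₀ over full span):
  θ_2 = -w₀(7L⁴-30L²x²+15x⁴)/(360LEI) = -13·(7·6⁴-30·6²·3²+15·3⁴)/(360·6·100000) = -273/8000000 rad
Load 3 — point force P=17 kN at a=3/2 m (b=L-a=9/2):
  θ_3 = -Pa(2L²-6Lx+3x²+a²)/(6LEI)  [x>a] = -17·(3/2)·(2·6²-6·6·3+3·3²+(3/2)²)/(6·6·100000) = 153/3200000 rad
Load 4 — point force P=-10 kN at a=2 m (b=L-a=4):
  θ_4 = -Pa(2L²-6Lx+3x²+a²)/(6LEI)  [x>a] = -(-10)·2·(2·6²-6·6·3+3·3²+2²)/(6·6·100000) = -1/36000 rad
Superposition: θ = Σ θ_i = -2029/144000000 rad ≈ -0.000014 rad

θ(3) = -2029/144000000 rad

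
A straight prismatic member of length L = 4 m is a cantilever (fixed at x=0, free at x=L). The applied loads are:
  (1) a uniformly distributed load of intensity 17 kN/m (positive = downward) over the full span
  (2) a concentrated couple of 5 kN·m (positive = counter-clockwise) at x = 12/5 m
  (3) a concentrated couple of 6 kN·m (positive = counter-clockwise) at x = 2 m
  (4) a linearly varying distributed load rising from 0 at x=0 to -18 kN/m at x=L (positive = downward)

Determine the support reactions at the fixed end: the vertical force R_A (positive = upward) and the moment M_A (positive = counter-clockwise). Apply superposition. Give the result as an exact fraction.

Load 1 — uniform load w=17 kN/m over full span:
  R_A = wL = 17·4 = 68 kN
  M_A = wL²/2 = 17·4²/2 = 136 kN·m
Load 2 — applied couple M₀=5 kN·m at a=12/5 m (b=L-a=8/5):
  R_A = 0 kN
  M_A = -M₀ = -5 kN·m
Load 3 — applied couple M₀=6 kN·m at a=2 m (b=L-a=2):
  R_A = 0 kN
  M_A = -M₀ = -6 kN·m
Load 4 — triangular load w₀=-18 kN/m (0→w₀ over full span):
  R_A = w₀L/2 = (-18)·4/2 = -36 kN
  M_A = w₀L²/3 = (-18)·4²/3 = -96 kN·m
Superposition: R_A = 32 kN, M_A = 29 kN·m

R_A = 32 kN, M_A = 29 kN·m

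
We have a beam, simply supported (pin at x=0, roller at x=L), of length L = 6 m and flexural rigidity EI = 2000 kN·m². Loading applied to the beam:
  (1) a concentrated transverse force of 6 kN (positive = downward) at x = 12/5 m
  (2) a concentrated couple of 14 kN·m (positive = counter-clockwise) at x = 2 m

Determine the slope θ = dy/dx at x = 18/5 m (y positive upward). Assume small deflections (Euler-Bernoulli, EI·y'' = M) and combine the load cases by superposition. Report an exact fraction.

θ(18/5) = 241/187500 rad

Load 1 — point force P=6 kN at a=12/5 m (b=L-a=18/5):
  θ_1 = -Pa(2L²-6Lx+3x²+a²)/(6LEI)  [x>a] = -6·(12/5)·(2·6²-6·6·(18/5)+3·(18/5)²+(12/5)²)/(6·6·2000) = 81/31250 rad
Load 2 — applied couple M₀=14 kN·m at a=2 m (b=L-a=4):
  θ_2 = (M₀x²/(2L)-M₀(x-a)+C₁)/EI  [x>a] with C₁=M₀(3b²-L²)/(6L)=14/3 = (14·(18/5)²/(2·6)-14·((18/5)-2)+(14/3))/2000 = -49/37500 rad
Superposition: θ = Σ θ_i = 241/187500 rad ≈ 0.001285 rad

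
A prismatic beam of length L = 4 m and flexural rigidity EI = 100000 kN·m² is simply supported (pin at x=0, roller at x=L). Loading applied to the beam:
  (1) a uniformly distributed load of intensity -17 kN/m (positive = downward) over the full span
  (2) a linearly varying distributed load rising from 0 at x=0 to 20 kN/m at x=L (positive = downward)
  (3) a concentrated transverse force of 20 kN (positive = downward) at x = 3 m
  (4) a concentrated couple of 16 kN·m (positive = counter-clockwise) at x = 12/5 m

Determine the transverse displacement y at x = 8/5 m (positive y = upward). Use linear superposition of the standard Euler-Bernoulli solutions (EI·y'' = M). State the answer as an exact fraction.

Load 1 — uniform load w=-17 kN/m over full span:
  y_1 = -wx(L³-2Lx²+x³)/(24EI) = -(-17)·(8/5)·(4³-2·4·(8/5)²+(8/5)³)/(24·100000) = 1054/1953125 m
Load 2 — triangular load w₀=20 kN/m (0→w₀ over full span):
  y_2 = -w₀x(7L⁴-10L²x²+3x⁴)/(360LEI) = -20·(8/5)·(7·4⁴-10·4²·(8/5)²+3·(8/5)⁴)/(360·4·100000) = -9128/29296875 m
Load 3 — point force P=20 kN at a=3 m (b=L-a=1):
  y_3 = -Pbx(L²-b²-x²)/(6LEI)  [x≤a] = -20·1·(8/5)·(4²-1²-(8/5)²)/(6·4·100000) = -311/1875000 m
Load 4 — applied couple M₀=16 kN·m at a=12/5 m (b=L-a=8/5):
  y_4 = (M₀x³/(6L)+C₁x)/EI  [x≤a] with C₁=M₀(3b²-L²)/(6L)=-416/75 = (16·(8/5)³/(6·4)+(-416/75)·(8/5))/100000 = -24/390625 m
Superposition: y = Σ y_i = 181/234375000 m ≈ 0.000001 m

y(8/5) = 181/234375000 m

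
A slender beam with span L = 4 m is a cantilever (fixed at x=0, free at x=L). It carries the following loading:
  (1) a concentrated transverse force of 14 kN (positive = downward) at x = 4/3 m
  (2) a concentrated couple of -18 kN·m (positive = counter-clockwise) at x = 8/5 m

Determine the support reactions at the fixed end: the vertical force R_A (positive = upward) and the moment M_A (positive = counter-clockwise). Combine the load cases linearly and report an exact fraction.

Load 1 — point force P=14 kN at a=4/3 m (b=L-a=8/3):
  R_A = P = 14 kN
  M_A = Pa = 14·(4/3) = 56/3 kN·m
Load 2 — applied couple M₀=-18 kN·m at a=8/5 m (b=L-a=12/5):
  R_A = 0 kN
  M_A = -M₀ = -(-18) = 18 kN·m
Superposition: R_A = 14 kN, M_A = 110/3 kN·m

R_A = 14 kN, M_A = 110/3 kN·m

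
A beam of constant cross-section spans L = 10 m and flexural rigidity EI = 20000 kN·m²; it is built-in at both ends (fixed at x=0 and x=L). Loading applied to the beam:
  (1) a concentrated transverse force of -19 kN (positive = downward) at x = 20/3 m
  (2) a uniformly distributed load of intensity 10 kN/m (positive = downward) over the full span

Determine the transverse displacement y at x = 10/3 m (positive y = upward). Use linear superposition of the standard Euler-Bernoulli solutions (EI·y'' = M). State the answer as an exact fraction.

y(10/3) = -691/87480 m

Load 1 — point force P=-19 kN at a=20/3 m (b=L-a=10/3):
  y_1 = -Pb²x²(3aL-(3a+b)x)/(6L³EI)  [x≤a] = -(-19)·(10/3)²·(10/3)²·(3·(20/3)·10-(3·(20/3)+(10/3))·(10/3))/(6·10³·20000) = 209/87480 m
Load 2 — uniform load w=10 kN/m over full span:
  y_2 = -wx²(L-x)²/(24EI) = -10·(10/3)²·(10-(10/3))²/(24·20000) = -5/486 m
Superposition: y = Σ y_i = -691/87480 m ≈ -0.007899 m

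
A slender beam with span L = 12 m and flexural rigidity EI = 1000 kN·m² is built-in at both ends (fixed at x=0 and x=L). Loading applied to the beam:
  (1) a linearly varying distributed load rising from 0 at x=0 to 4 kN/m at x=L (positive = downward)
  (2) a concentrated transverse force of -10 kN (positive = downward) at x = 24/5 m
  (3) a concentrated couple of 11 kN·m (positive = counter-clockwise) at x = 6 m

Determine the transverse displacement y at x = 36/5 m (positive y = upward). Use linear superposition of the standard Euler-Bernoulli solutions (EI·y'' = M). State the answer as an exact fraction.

y(36/5) = -57321/1953125 m

Load 1 — triangular load w₀=4 kN/m (0→w₀ over full span):
  y_1 = -w₀x²(L-x)²(x+2L)/(120LEI) = -4·(36/5)²·(12-(36/5))²·((36/5)+2·12)/(120·12·1000) = -202176/1953125 m
Load 2 — point force P=-10 kN at a=24/5 m (b=L-a=36/5):
  y_2 = -Pa²(L-x)²(3bL-(3b+a)(L-x))/(6L³EI)  [x>a] = -(-10)·(24/5)²·(12-(36/5))²·(3·(36/5)·12-(3·(36/5)+(24/5))·(12-(36/5)))/(6·12³·1000) = 26496/390625 m
Load 3 — applied couple M₀=11 kN·m at a=6 m (b=L-a=6):
  y_3 = (R_Ax³/6 - M_Ax²/2 - M₀(x-a)²/2)/EI  [x>a] with R_A=11/8, M_A=11/4 = ((11/8)·(36/5)³/6 - (11/4)·(36/5)²/2 - 11·((36/5)-6)²/2)/1000 = 99/15625 m
Superposition: y = Σ y_i = -57321/1953125 m ≈ -0.029348 m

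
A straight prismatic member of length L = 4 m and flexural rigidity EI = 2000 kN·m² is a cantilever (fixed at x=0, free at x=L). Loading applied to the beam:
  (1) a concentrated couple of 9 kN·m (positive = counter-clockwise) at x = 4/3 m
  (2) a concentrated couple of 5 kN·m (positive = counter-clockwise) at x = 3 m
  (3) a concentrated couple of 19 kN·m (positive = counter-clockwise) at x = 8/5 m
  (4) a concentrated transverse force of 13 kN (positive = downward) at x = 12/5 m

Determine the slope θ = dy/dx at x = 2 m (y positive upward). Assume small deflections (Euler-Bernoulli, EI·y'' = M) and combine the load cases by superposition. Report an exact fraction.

θ(2) = 1/125 rad

Load 1 — applied couple M₀=9 kN·m at a=4/3 m (b=L-a=8/3):
  θ_1 = M₀a/EI  [x>a] = 9·(4/3)/2000 = 3/500 rad
Load 2 — applied couple M₀=5 kN·m at a=3 m (b=L-a=1):
  θ_2 = M₀x/EI  [x≤a] = 5·2/2000 = 1/200 rad
Load 3 — applied couple M₀=19 kN·m at a=8/5 m (b=L-a=12/5):
  θ_3 = M₀a/EI  [x>a] = 19·(8/5)/2000 = 19/1250 rad
Load 4 — point force P=13 kN at a=12/5 m (b=L-a=8/5):
  θ_4 = -Px(2a-x)/(2EI)  [x≤a] = -13·2·(2·(12/5)-2)/(2·2000) = -91/5000 rad
Superposition: θ = Σ θ_i = 1/125 rad ≈ 0.008000 rad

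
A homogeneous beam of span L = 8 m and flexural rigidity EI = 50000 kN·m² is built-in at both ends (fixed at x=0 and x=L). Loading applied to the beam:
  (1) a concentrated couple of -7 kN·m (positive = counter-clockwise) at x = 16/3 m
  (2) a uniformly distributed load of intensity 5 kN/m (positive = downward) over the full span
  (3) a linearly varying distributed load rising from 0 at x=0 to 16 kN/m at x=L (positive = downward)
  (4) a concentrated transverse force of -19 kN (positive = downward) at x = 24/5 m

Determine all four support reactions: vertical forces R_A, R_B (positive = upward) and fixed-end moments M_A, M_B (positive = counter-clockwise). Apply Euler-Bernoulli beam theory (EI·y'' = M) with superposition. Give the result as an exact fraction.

Load 1 — applied couple M₀=-7 kN·m at a=16/3 m (b=L-a=8/3):
  R_A = 6M₀ab/L³ = 6·(-7)·(16/3)·(8/3)/8³ = -7/6 kN
  M_A = M₀b(2a-b)/L² = (-7)·(8/3)·(2·(16/3)-(8/3))/8² = -7/3 kN·m
  R_B = -6M₀ab/L³ = -6·(-7)·(16/3)·(8/3)/8³ = 7/6 kN
  M_B = M₀a(2b-a)/L² = (-7)·(16/3)·(2·(8/3)-(16/3))/8² = 0 kN·m
Load 2 — uniform load w=5 kN/m over full span:
  R_A = wL/2 = 5·8/2 = 20 kN
  M_A = wL²/12 = 5·8²/12 = 80/3 kN·m
  R_B = wL/2 = 5·8/2 = 20 kN
  M_B = -wL²/12 = -5·8²/12 = -80/3 kN·m
Load 3 — triangular load w₀=16 kN/m (0→w₀ over full span):
  R_A = 3w₀L/20 = 3·16·8/20 = 96/5 kN
  M_A = w₀L²/30 = 16·8²/30 = 512/15 kN·m
  R_B = 7w₀L/20 = 7·16·8/20 = 224/5 kN
  M_B = -w₀L²/20 = -16·8²/20 = -256/5 kN·m
Load 4 — point force P=-19 kN at a=24/5 m (b=L-a=16/5):
  R_A = Pb²(3a+b)/L³ = (-19)·(16/5)²·(3·(24/5)+(16/5))/8³ = -836/125 kN
  M_A = Pab²/L² = (-19)·(24/5)·(16/5)²/8² = -1824/125 kN·m
  R_B = Pa²(a+3b)/L³ = (-19)·(24/5)²·((24/5)+3·(16/5))/8³ = -1539/125 kN
  M_B = -Pa²b/L² = -(-19)·(24/5)²·(16/5)/8² = 2736/125 kN·m
Superposition: R_A = 23509/750 kN, M_A = 16453/375 kN·m, R_B = 40241/750 kN, M_B = -20992/375 kN·m

R_A = 23509/750 kN, M_A = 16453/375 kN·m, R_B = 40241/750 kN, M_B = -20992/375 kN·m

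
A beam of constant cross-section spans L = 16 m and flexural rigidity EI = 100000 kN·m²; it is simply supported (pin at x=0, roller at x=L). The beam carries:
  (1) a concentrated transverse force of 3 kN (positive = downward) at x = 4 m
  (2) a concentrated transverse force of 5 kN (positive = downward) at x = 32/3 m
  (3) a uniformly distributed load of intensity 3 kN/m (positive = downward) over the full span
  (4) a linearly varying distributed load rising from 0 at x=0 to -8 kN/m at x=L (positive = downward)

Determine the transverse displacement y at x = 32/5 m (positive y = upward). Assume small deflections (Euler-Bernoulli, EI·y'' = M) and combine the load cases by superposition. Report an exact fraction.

Load 1 — point force P=3 kN at a=4 m (b=L-a=12):
  y_1 = -Pa(L-x)(2Lx-a²-x²)/(6LEI)  [x>a] = -3·4·(16-(32/5))·(2·16·(32/5)-4²-(32/5)²)/(6·16·100000) = -693/390625 m
Load 2 — point force P=5 kN at a=32/3 m (b=L-a=16/3):
  y_2 = -Pbx(L²-b²-x²)/(6LEI)  [x≤a] = -5·(16/3)·(32/5)·(16²-(16/3)²-(32/5)²)/(6·16·100000) = -20992/6328125 m
Load 3 — uniform load w=3 kN/m over full span:
  y_3 = -wx(L³-2Lx²+x³)/(24EI) = -3·(32/5)·(16³-2·16·(32/5)²+(32/5)³)/(24·100000) = -47616/1953125 m
Load 4 — triangular load w₀=-8 kN/m (0→w₀ over full span):
  y_4 = -w₀x(7L⁴-10L²x²+3x⁴)/(360LEI) = -(-8)·(32/5)·(7·16⁴-10·16²·(32/5)²+3·(32/5)⁴)/(360·16·100000) = 4673536/146484375 m
Superposition: y = Σ y_i = 9626447/3955078125 m ≈ 0.002434 m

y(32/5) = 9626447/3955078125 m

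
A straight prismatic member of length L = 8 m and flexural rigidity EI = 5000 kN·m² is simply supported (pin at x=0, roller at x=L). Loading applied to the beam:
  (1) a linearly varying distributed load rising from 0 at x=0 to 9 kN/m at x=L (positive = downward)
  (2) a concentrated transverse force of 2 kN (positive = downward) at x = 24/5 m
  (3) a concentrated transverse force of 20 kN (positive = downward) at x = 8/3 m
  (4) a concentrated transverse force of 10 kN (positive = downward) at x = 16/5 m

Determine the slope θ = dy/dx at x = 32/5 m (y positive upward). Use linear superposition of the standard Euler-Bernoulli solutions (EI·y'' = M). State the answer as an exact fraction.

θ(32/5) = 1073056/31640625 rad

Load 1 — triangular load w₀=9 kN/m (0→w₀ over full span):
  θ_1 = -w₀(7L⁴-30L²x²+15x⁴)/(360LEI) = -9·(7·8⁴-30·8²·(32/5)²+15·(32/5)⁴)/(360·8·5000) = 6056/390625 rad
Load 2 — point force P=2 kN at a=24/5 m (b=L-a=16/5):
  θ_2 = -Pa(2L²-6Lx+3x²+a²)/(6LEI)  [x>a] = -2·(24/5)·(2·8²-6·8·(32/5)+3·(32/5)²+(24/5)²)/(6·8·5000) = 104/78125 rad
Load 3 — point force P=20 kN at a=8/3 m (b=L-a=16/3):
  θ_3 = -Pa(2L²-6Lx+3x²+a²)/(6LEI)  [x>a] = -20·(8/3)·(2·8²-6·8·(32/5)+3·(32/5)²+(8/3)²)/(6·8·5000) = 2768/253125 rad
Load 4 — point force P=10 kN at a=16/5 m (b=L-a=24/5):
  θ_4 = -Pa(2L²-6Lx+3x²+a²)/(6LEI)  [x>a] = -10·(16/5)·(2·8²-6·8·(32/5)+3·(32/5)²+(16/5)²)/(6·8·5000) = 96/15625 rad
Superposition: θ = Σ θ_i = 1073056/31640625 rad ≈ 0.033914 rad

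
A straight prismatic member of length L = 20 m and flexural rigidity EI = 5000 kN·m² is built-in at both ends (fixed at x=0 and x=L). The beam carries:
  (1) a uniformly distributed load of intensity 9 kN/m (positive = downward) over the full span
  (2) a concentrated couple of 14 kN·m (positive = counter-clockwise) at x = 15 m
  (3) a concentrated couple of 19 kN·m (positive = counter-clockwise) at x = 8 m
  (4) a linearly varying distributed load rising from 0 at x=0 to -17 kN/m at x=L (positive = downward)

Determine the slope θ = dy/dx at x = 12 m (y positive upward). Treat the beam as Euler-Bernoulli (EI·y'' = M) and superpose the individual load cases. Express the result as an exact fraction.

Load 1 — uniform load w=9 kN/m over full span:
  θ_1 = -wx(L-x)(L-2x)/(12EI) = -9·12·(20-12)·(20-2·12)/(12·5000) = 36/625 rad
Load 2 — applied couple M₀=14 kN·m at a=15 m (b=L-a=5):
  θ_2 = (R_Ax²/2 - M_Ax)/EI  [x≤a] with R_A=63/80, M_A=35/8 = ((63/80)·12²/2 - (35/8)·12)/5000 = 21/25000 rad
Load 3 — applied couple M₀=19 kN·m at a=8 m (b=L-a=12):
  θ_3 = (R_Ax²/2 - M_Ax - M₀(x-a))/EI  [x>a] with R_A=171/125, M_A=57/25 = ((171/125)·12²/2 - (57/25)·12 - 19·(12-8))/5000 = -76/78125 rad
Load 4 — triangular load w₀=-17 kN/m (0→w₀ over full span):
  θ_4 = -w₀(2x(L-x)(L-2x)(x+2L)+x²(L-x)²)/(120LEI) = -(-17)·(2·12·(20-12)·(20-2·12)·(12+2·20)+12²·(20-12)²)/(120·20·5000) = -136/3125 rad
Superposition: θ = Σ θ_i = 8717/625000 rad ≈ 0.013947 rad

θ(12) = 8717/625000 rad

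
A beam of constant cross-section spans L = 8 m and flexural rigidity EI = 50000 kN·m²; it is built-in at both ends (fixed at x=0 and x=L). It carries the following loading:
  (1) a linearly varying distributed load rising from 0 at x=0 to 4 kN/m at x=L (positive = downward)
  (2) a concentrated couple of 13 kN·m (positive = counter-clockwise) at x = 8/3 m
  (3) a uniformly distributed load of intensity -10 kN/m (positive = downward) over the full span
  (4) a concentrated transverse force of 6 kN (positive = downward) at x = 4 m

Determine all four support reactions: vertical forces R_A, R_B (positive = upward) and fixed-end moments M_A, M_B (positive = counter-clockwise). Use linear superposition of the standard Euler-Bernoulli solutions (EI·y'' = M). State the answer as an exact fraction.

Load 1 — triangular load w₀=4 kN/m (0→w₀ over full span):
  R_A = 3w₀L/20 = 3·4·8/20 = 24/5 kN
  M_A = w₀L²/30 = 4·8²/30 = 128/15 kN·m
  R_B = 7w₀L/20 = 7·4·8/20 = 56/5 kN
  M_B = -w₀L²/20 = -4·8²/20 = -64/5 kN·m
Load 2 — applied couple M₀=13 kN·m at a=8/3 m (b=L-a=16/3):
  R_A = 6M₀ab/L³ = 6·13·(8/3)·(16/3)/8³ = 13/6 kN
  M_A = M₀b(2a-b)/L² = 13·(16/3)·(2·(8/3)-(16/3))/8² = 0 kN·m
  R_B = -6M₀ab/L³ = -6·13·(8/3)·(16/3)/8³ = -13/6 kN
  M_B = M₀a(2b-a)/L² = 13·(8/3)·(2·(16/3)-(8/3))/8² = 13/3 kN·m
Load 3 — uniform load w=-10 kN/m over full span:
  R_A = wL/2 = (-10)·8/2 = -40 kN
  M_A = wL²/12 = (-10)·8²/12 = -160/3 kN·m
  R_B = wL/2 = (-10)·8/2 = -40 kN
  M_B = -wL²/12 = -(-10)·8²/12 = 160/3 kN·m
Load 4 — point force P=6 kN at a=4 m (b=L-a=4):
  R_A = Pb²(3a+b)/L³ = 6·4²·(3·4+4)/8³ = 3 kN
  M_A = Pab²/L² = 6·4·4²/8² = 6 kN·m
  R_B = Pa²(a+3b)/L³ = 6·4²·(4+3·4)/8³ = 3 kN
  M_B = -Pa²b/L² = -6·4²·4/8² = -6 kN·m
Superposition: R_A = -901/30 kN, M_A = -194/5 kN·m, R_B = -839/30 kN, M_B = 583/15 kN·m

R_A = -901/30 kN, M_A = -194/5 kN·m, R_B = -839/30 kN, M_B = 583/15 kN·m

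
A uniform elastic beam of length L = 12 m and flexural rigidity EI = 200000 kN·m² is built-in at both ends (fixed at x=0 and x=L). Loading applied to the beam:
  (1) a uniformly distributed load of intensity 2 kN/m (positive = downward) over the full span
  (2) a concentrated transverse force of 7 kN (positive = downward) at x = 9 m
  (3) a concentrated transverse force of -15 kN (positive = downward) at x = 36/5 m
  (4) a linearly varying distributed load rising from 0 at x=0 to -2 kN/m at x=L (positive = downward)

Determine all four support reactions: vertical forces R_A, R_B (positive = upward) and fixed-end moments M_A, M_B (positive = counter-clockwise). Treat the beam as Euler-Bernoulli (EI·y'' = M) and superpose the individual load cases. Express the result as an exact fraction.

R_A = 3371/800 kN, M_A = 423/400 kN·m, R_B = -171/800 kN, M_B = 1803/400 kN·m

Load 1 — uniform load w=2 kN/m over full span:
  R_A = wL/2 = 2·12/2 = 12 kN
  M_A = wL²/12 = 2·12²/12 = 24 kN·m
  R_B = wL/2 = 2·12/2 = 12 kN
  M_B = -wL²/12 = -2·12²/12 = -24 kN·m
Load 2 — point force P=7 kN at a=9 m (b=L-a=3):
  R_A = Pb²(3a+b)/L³ = 7·3²·(3·9+3)/12³ = 35/32 kN
  M_A = Pab²/L² = 7·9·3²/12² = 63/16 kN·m
  R_B = Pa²(a+3b)/L³ = 7·9²·(9+3·3)/12³ = 189/32 kN
  M_B = -Pa²b/L² = -7·9²·3/12² = -189/16 kN·m
Load 3 — point force P=-15 kN at a=36/5 m (b=L-a=24/5):
  R_A = Pb²(3a+b)/L³ = (-15)·(24/5)²·(3·(36/5)+(24/5))/12³ = -132/25 kN
  M_A = Pab²/L² = (-15)·(36/5)·(24/5)²/12² = -432/25 kN·m
  R_B = Pa²(a+3b)/L³ = (-15)·(36/5)²·((36/5)+3·(24/5))/12³ = -243/25 kN
  M_B = -Pa²b/L² = -(-15)·(36/5)²·(24/5)/12² = 648/25 kN·m
Load 4 — triangular load w₀=-2 kN/m (0→w₀ over full span):
  R_A = 3w₀L/20 = 3·(-2)·12/20 = -18/5 kN
  M_A = w₀L²/30 = (-2)·12²/30 = -48/5 kN·m
  R_B = 7w₀L/20 = 7·(-2)·12/20 = -42/5 kN
  M_B = -w₀L²/20 = -(-2)·12²/20 = 72/5 kN·m
Superposition: R_A = 3371/800 kN, M_A = 423/400 kN·m, R_B = -171/800 kN, M_B = 1803/400 kN·m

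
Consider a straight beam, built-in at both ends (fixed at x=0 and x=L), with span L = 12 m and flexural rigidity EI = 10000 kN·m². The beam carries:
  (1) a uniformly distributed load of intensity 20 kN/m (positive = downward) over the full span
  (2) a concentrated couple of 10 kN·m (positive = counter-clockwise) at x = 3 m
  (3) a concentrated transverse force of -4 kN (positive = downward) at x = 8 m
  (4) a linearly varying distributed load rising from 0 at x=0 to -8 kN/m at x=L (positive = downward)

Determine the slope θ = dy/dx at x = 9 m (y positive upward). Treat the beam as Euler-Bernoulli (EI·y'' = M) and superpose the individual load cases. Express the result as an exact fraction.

θ(9) = 32239/1600000 rad

Load 1 — uniform load w=20 kN/m over full span:
  θ_1 = -wx(L-x)(L-2x)/(12EI) = -20·9·(12-9)·(12-2·9)/(12·10000) = 27/1000 rad
Load 2 — applied couple M₀=10 kN·m at a=3 m (b=L-a=9):
  θ_2 = (R_Ax²/2 - M_Ax - M₀(x-a))/EI  [x>a] with R_A=15/16, M_A=-15/8 = ((15/16)·9²/2 - (-15/8)·9 - 10·(9-3))/10000 = -33/64000 rad
Load 3 — point force P=-4 kN at a=8 m (b=L-a=4):
  θ_3 = Pa²(L-x)(2bL-(3b+a)(L-x))/(2L³EI)  [x>a] = (-4)·8²·(12-9)·(2·4·12-(3·4+8)·(12-9))/(2·12³·10000) = -1/1250 rad
Load 4 — triangular load w₀=-8 kN/m (0→w₀ over full span):
  θ_4 = -w₀(2x(L-x)(L-2x)(x+2L)+x²(L-x)²)/(120LEI) = -(-8)·(2·9·(12-9)·(12-2·9)·(9+2·12)+9²·(12-9)²)/(120·12·10000) = -1107/200000 rad
Superposition: θ = Σ θ_i = 32239/1600000 rad ≈ 0.020149 rad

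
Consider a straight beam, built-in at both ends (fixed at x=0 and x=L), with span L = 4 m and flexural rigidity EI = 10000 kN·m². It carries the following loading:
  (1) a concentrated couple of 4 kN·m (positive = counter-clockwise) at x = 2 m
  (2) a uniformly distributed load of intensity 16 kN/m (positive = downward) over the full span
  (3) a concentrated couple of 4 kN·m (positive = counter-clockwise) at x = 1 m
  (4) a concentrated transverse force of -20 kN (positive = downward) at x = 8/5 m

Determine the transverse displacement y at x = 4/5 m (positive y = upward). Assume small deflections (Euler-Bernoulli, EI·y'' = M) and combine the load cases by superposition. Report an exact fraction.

y(4/5) = -7709/46875000 m

Load 1 — applied couple M₀=4 kN·m at a=2 m (b=L-a=2):
  y_1 = (R_Ax³/6 - M_Ax²/2)/EI  [x≤a] with R_A=3/2, M_A=1 = ((3/2)·(4/5)³/6 - 1·(4/5)²/2)/10000 = -3/156250 m
Load 2 — uniform load w=16 kN/m over full span:
  y_2 = -wx²(L-x)²/(24EI) = -16·(4/5)²·(4-(4/5))²/(24·10000) = -512/1171875 m
Load 3 — applied couple M₀=4 kN·m at a=1 m (b=L-a=3):
  y_3 = (R_Ax³/6 - M_Ax²/2)/EI  [x≤a] with R_A=9/8, M_A=-3/4 = ((9/8)·(4/5)³/6 - (-3/4)·(4/5)²/2)/10000 = 21/625000 m
Load 4 — point force P=-20 kN at a=8/5 m (b=L-a=12/5):
  y_4 = -Pb²x²(3aL-(3a+b)x)/(6L³EI)  [x≤a] = -(-20)·(12/5)²·(4/5)²·(3·(8/5)·4-(3·(8/5)+(12/5))·(4/5))/(6·4³·10000) = 504/1953125 m
Superposition: y = Σ y_i = -7709/46875000 m ≈ -0.000164 m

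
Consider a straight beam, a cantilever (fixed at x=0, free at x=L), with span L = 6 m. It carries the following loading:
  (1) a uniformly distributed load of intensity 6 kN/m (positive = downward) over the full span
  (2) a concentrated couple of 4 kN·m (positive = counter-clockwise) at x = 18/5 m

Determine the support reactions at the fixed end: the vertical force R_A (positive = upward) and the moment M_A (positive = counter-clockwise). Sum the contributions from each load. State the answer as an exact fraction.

Load 1 — uniform load w=6 kN/m over full span:
  R_A = wL = 6·6 = 36 kN
  M_A = wL²/2 = 6·6²/2 = 108 kN·m
Load 2 — applied couple M₀=4 kN·m at a=18/5 m (b=L-a=12/5):
  R_A = 0 kN
  M_A = -M₀ = -4 kN·m
Superposition: R_A = 36 kN, M_A = 104 kN·m

R_A = 36 kN, M_A = 104 kN·m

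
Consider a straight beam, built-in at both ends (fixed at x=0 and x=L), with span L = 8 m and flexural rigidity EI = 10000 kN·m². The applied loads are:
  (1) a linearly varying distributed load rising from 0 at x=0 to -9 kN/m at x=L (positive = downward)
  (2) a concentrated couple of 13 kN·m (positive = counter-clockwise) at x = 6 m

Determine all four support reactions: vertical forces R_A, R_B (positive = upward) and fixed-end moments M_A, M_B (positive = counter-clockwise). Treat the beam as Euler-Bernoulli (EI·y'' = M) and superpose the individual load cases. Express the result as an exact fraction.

Load 1 — triangular load w₀=-9 kN/m (0→w₀ over full span):
  R_A = 3w₀L/20 = 3·(-9)·8/20 = -54/5 kN
  M_A = w₀L²/30 = (-9)·8²/30 = -96/5 kN·m
  R_B = 7w₀L/20 = 7·(-9)·8/20 = -126/5 kN
  M_B = -w₀L²/20 = -(-9)·8²/20 = 144/5 kN·m
Load 2 — applied couple M₀=13 kN·m at a=6 m (b=L-a=2):
  R_A = 6M₀ab/L³ = 6·13·6·2/8³ = 117/64 kN
  M_A = M₀b(2a-b)/L² = 13·2·(2·6-2)/8² = 65/16 kN·m
  R_B = -6M₀ab/L³ = -6·13·6·2/8³ = -117/64 kN
  M_B = M₀a(2b-a)/L² = 13·6·(2·2-6)/8² = -39/16 kN·m
Superposition: R_A = -2871/320 kN, M_A = -1211/80 kN·m, R_B = -8649/320 kN, M_B = 2109/80 kN·m

R_A = -2871/320 kN, M_A = -1211/80 kN·m, R_B = -8649/320 kN, M_B = 2109/80 kN·m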